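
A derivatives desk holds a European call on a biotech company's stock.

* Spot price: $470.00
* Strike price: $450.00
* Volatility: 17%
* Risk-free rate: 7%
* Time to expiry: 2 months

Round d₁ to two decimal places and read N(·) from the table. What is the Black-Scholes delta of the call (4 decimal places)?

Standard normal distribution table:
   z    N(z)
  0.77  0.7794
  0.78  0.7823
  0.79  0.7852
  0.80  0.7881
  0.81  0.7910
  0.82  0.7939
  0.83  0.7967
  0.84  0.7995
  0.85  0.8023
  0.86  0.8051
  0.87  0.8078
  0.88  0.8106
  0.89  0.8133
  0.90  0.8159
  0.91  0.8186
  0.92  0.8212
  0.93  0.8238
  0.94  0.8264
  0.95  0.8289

σ√T = 0.17 × 0.4082 = 0.0694
d₁ = [ln(470/450) + (0.07 + 0.17²/2)·0.1667] / 0.0694 = [0.0435 + 0.0141] / 0.0694 = 0.8294 ⇒ 0.83
N(d₁) = N(0.83) = 0.7967
Δ_call = N(d₁) = 0.7967

0.7967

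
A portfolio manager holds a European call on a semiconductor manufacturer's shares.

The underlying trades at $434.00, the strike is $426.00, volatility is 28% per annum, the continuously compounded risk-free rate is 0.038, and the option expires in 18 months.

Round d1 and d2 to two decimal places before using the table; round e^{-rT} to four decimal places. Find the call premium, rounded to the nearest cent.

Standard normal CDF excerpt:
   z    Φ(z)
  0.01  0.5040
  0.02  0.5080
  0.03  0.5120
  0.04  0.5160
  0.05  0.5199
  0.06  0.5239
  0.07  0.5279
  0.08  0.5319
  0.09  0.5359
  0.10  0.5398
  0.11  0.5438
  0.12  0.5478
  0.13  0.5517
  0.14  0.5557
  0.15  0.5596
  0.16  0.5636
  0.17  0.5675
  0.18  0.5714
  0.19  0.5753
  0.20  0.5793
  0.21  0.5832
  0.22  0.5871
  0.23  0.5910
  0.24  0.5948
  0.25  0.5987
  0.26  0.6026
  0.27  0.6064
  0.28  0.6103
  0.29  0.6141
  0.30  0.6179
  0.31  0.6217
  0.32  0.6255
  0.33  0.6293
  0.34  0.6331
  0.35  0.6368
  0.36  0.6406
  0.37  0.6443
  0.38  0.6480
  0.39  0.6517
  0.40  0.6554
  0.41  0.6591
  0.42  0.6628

$73.63

σ√T = 0.28·√1.5 = 0.3429
ln(S/K) + (r + σ²/2)T = ln(434/426) + (0.038 + 0.28²/2)·1.5 = 0.0186 + 0.1158 = 0.1344
d₁ = 0.1344 / 0.3429 = 0.3919 ⇒ 0.39
d₂ = d₁ − σ√T = 0.3919 − 0.3429 = 0.0490 ⇒ 0.05
e^(−rT) = e^(−0.038·1.5) = 0.9446
N(d₁) = N(0.39) = 0.6517;  N(d₂) = N(0.05) = 0.5199
C = 434·0.6517 − 426·0.9446·0.5199 = 282.8378 − 209.2076 = 73.6302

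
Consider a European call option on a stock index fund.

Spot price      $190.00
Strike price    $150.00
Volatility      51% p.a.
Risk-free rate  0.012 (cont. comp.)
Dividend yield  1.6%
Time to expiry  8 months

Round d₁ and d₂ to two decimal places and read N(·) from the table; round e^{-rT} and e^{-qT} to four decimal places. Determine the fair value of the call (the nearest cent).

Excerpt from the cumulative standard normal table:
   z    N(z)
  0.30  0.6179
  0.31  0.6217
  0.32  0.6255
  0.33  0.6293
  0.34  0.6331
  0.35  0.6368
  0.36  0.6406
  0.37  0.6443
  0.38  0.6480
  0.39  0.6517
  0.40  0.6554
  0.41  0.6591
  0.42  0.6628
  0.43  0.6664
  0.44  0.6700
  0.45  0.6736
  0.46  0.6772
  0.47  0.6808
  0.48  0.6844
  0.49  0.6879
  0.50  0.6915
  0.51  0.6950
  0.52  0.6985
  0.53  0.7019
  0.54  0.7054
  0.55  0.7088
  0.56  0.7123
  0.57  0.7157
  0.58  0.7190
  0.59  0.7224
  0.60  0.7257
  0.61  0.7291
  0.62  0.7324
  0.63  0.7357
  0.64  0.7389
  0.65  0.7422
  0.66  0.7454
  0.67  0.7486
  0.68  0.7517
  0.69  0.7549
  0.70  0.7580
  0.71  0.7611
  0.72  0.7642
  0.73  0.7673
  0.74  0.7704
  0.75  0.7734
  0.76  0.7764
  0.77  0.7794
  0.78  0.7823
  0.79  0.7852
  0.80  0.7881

σ√T = 0.51 × 0.8165 = 0.4164
d₁ = [ln(190/150) + (0.012 − 0.016 + 0.51²/2)·0.6667] / 0.4164 = [0.2364 + 0.0840] / 0.4164 = 0.7695 ≈ 0.77
d₂ = d₁ − σ√T = 0.7695 − 0.4164 = 0.3531 ≈ 0.35
exp(−qT) = exp(−0.016·0.6667) = 0.9894;  exp(−rT) = exp(−0.012·0.6667) = 0.9920
C = 190·0.9894·N(0.77) − 150·0.9920·N(0.35) = 190·0.9894·0.7794 − 150·0.9920·0.6368 = 146.5163 − 94.7558 = 51.7604

$51.76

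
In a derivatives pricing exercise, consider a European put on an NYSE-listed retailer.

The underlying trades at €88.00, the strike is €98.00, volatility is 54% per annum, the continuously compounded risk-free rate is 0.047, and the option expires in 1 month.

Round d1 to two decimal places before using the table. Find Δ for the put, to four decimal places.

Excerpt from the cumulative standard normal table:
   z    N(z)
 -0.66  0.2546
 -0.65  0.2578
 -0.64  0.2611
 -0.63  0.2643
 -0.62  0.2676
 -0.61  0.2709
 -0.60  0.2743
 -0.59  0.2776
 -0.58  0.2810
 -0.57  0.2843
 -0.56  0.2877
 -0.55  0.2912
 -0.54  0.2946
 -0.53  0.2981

σ√T = 0.54 × 0.2887 = 0.1559
d₁ = [ln(88/98) + (0.047 + ½·0.54²)·0.08333] / (σ√T) = (-0.1076 + 0.0161) / 0.1559 = -0.5874 → -0.59
N(d₁) = N(-0.59) = 0.2776
Δ_put = N(d₁) − 1 = 0.2776 − 1 = -0.7224

-0.7224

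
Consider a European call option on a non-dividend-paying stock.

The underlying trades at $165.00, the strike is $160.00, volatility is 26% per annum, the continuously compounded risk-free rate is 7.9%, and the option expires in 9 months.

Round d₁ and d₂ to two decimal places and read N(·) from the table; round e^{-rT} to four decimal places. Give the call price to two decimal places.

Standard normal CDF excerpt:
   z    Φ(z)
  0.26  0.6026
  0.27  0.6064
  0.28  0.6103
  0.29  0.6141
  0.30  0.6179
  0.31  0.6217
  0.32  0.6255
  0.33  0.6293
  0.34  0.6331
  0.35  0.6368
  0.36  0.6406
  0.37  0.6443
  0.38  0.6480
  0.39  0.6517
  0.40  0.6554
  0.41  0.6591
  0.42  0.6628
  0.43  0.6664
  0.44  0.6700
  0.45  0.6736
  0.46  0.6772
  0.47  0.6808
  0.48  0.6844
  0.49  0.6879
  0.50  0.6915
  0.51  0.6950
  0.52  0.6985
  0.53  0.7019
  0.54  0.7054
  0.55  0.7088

$22.07

σ√T = 0.26 × 0.8660 = 0.2252
ln(S/K) + (r + σ²/2)T = ln(165/160) + (0.079 + 0.26²/2)·0.75 = 0.0308 + 0.0846 = 0.1154
d₁ = 0.1154 / 0.2252 = 0.5124 → 0.51
d₂ = d₁ − σ√T = 0.5124 − 0.2252 = 0.2872 → 0.29
e^(−rT) = e^(−0.079·0.75) = 0.9425
C = 165·N(0.51) − 160·0.9425·N(0.29) = 165·0.6950 − 160·0.9425·0.6141 = 114.6750 − 92.6063 = 22.0687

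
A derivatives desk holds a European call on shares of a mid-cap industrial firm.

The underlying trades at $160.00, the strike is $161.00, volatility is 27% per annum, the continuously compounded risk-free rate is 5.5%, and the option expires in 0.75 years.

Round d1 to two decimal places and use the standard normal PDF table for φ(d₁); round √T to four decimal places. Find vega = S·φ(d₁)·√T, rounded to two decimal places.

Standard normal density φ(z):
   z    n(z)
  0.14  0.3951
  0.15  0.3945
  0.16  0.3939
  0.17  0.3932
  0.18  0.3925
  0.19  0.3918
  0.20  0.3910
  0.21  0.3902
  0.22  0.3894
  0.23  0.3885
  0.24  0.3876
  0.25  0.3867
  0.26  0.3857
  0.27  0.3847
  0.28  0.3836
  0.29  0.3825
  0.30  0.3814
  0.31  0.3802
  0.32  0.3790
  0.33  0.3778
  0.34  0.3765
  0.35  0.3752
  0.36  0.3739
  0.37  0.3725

53.30

σ√T = 0.27 × 0.8660 = 0.2338
ln(S/K) + (r + σ²/2)T = ln(160/161) + (0.055 + 0.27²/2)·0.75 = -0.0062 + 0.0686 = 0.0624
d₁ = 0.0624 / 0.2338 = 0.2667 which rounds to 0.27
√T = √0.75 = 0.8660
φ(d₁) = φ(0.27) = 0.3847
vega = S·φ(d₁)·√T = 160·0.3847·0.8660 = 53.3040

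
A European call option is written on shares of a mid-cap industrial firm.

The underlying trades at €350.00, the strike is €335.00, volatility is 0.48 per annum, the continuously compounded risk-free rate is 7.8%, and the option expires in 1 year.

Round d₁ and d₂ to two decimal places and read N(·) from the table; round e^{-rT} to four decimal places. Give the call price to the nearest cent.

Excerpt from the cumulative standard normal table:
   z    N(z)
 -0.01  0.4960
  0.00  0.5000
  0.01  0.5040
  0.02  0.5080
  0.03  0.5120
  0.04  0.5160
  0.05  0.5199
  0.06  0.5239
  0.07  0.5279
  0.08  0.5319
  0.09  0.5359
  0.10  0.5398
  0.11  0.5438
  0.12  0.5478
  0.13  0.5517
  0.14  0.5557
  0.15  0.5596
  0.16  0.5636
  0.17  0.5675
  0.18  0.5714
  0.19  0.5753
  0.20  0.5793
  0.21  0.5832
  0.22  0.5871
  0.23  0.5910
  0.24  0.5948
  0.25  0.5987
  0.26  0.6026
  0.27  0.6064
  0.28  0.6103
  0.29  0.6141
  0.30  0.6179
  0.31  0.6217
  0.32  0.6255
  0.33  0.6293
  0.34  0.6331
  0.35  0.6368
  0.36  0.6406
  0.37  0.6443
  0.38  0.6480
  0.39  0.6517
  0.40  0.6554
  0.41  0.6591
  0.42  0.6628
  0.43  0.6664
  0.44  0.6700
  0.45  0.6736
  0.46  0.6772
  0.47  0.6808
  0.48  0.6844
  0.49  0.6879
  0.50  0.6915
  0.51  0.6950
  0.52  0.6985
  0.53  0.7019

€84.59

T = 1;  σ√T = 0.4800
d₁ = [ln(350/335) + (0.078 + ½·0.48²)·1] / (σ√T) = (0.0438 + 0.1932) / 0.4800 = 0.4938 ⇒ 0.49
d₂ = 0.4938 − 0.4800 = 0.0138 ⇒ 0.01
e^(−rT) = e^(−0.078·1) = 0.9250
N(d₁) = N(0.49) = 0.6879;  N(d₂) = N(0.01) = 0.5040
C = 350·0.6879 − 335·0.9250·0.5040 = 240.7650 − 156.1770 = 84.5880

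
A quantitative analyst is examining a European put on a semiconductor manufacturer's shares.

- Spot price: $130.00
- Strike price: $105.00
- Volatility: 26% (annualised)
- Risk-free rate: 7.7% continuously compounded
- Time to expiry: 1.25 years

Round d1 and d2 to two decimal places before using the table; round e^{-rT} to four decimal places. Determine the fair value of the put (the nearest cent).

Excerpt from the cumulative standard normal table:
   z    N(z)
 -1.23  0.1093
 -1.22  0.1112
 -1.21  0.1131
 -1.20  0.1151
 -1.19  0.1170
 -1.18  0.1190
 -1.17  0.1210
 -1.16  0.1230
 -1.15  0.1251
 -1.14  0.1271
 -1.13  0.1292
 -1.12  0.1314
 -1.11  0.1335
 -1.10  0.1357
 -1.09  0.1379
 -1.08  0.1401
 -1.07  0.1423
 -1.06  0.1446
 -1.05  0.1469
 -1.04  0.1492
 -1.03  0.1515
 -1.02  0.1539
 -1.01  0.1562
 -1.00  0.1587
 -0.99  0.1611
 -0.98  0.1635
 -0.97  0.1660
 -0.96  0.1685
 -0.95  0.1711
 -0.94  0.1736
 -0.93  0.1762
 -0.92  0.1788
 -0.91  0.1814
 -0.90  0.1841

$2.35

T = 1.25;  σ√T = 0.2907
d₁ = [ln(130/105) + (0.077 + ½·0.26²)·1.25] / (σ√T) = (0.2136 + 0.1385) / 0.2907 = 1.2112 ⇒ 1.21
d₂ = 1.2112 − 0.2907 = 0.9205 ⇒ 0.92
exp(−rT) = exp(−0.077·1.25) = 0.9082
N(−d₂) = N(-0.92) = 0.1788;  N(−d₁) = N(-1.21) = 0.1131
P = 105·0.9082·0.1788 − 130·0.1131 = 17.0505 − 14.7030 = 2.3475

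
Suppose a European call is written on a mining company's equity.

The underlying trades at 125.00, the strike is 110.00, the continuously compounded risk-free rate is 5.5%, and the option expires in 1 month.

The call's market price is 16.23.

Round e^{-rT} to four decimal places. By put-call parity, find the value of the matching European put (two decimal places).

e^(−rT) = e^(−0.055·0.08333) = 0.9954
Put-call parity: C − P = S − K·e^(−rT) = 125 − 110·0.9954 = 125 − 109.4940 = 15.5060
P = C − (C − P) = 16.23 − (15.5060) = 0.7240

0.72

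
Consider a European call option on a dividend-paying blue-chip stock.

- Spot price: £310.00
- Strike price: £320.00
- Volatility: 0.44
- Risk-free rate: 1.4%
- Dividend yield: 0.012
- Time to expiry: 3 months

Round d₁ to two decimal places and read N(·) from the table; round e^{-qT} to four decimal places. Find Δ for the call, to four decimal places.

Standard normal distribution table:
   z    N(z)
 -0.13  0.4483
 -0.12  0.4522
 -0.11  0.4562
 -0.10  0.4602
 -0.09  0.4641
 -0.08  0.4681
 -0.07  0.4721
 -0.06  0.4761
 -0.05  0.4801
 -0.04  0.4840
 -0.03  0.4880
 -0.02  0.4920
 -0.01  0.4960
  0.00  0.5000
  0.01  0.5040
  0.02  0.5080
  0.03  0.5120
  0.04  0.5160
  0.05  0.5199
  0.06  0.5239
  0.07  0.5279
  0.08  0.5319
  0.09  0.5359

0.4865

σ√T = 0.44 × 0.5000 = 0.2200
ln(S/K) + (r − q + σ²/2)T = ln(310/320) + (0.014 − 0.012 + 0.44²/2)·0.25 = -0.0317 + 0.0247 = -0.0070
d₁ = -0.0070 / 0.2200 = -0.0320 which rounds to -0.03
N(d₁) = N(-0.03) = 0.4880
Δ_call = exp(−qT)·N(d₁) = 0.9970·0.4880 = 0.4865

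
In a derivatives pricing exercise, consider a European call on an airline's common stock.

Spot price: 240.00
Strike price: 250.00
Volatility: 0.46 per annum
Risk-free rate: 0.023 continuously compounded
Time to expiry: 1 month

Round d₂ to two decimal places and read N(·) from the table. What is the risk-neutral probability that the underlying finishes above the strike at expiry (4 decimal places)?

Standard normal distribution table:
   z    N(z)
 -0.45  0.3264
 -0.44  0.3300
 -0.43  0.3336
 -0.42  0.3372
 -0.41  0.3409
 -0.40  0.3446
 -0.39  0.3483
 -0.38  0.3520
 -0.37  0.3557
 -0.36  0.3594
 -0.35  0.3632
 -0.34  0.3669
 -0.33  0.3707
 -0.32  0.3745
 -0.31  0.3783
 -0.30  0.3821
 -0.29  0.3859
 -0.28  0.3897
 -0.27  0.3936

σ√T = 0.46 × 0.2887 = 0.1328
ln(S/K) + (r + σ²/2)T = ln(240/250) + (0.023 + 0.46²/2)·0.08333 = -0.0408 + 0.0107 = -0.0301
d₁ = -0.0301 / 0.1328 = -0.2266 ⇒ -0.23
d₂ = d₁ − σ√T = -0.2266 − 0.1328 = -0.3594 ⇒ -0.36
Risk-neutral Pr[S_T > K] = N(d₂) = N(-0.36) = 0.3594

0.3594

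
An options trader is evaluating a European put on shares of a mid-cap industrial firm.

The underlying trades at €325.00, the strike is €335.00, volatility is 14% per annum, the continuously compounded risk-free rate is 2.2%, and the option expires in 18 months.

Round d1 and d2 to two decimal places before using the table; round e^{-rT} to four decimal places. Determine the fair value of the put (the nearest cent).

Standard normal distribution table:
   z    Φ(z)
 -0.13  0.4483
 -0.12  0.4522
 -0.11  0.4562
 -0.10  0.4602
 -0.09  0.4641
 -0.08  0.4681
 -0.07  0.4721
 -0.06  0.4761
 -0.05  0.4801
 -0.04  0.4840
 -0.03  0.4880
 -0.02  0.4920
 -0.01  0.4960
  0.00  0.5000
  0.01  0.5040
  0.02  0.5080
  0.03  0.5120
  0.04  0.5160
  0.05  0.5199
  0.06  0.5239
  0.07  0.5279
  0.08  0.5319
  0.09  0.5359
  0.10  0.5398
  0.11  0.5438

€21.53

σ√T = 0.14 × 1.2247 = 0.1715
d₁ = [ln(325/335) + (0.022 + 0.14²/2)·1.5] / 0.1715 = [-0.0303 + 0.0477] / 0.1715 = 0.1014 ≈ 0.10
d₂ = d₁ − σ√T = 0.1014 − 0.1715 = -0.0700 ≈ -0.07
e^(−rT) = e^(−0.022·1.5) = 0.9675
P = 335·0.9675·N(0.07) − 325·N(-0.10) = 335·0.9675·0.5279 − 325·0.4602 = 171.0990 − 149.5650 = 21.5340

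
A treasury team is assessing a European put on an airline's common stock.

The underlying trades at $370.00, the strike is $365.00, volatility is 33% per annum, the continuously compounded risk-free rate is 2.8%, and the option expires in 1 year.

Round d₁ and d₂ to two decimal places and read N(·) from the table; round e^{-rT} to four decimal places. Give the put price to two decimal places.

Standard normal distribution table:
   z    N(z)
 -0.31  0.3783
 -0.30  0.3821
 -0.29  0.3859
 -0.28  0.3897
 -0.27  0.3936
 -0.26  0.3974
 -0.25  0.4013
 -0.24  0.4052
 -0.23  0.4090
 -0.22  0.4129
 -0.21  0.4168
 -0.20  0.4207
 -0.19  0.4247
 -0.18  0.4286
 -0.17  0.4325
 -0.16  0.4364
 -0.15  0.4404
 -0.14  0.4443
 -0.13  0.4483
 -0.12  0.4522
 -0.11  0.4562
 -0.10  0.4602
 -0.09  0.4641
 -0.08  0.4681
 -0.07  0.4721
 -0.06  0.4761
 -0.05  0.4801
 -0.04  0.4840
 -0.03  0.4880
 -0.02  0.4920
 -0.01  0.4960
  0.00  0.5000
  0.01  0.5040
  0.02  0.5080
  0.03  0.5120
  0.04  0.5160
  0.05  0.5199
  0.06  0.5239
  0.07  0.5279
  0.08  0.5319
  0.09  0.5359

T = 1;  σ√T = 0.3300
ln(S/K) + (r + σ²/2)T = ln(370/365) + (0.028 + 0.33²/2)·1 = 0.0136 + 0.0825 = 0.0961
d₁ = 0.0961 / 0.3300 = 0.2911 → 0.29
d₂ = d₁ − σ√T = 0.2911 − 0.3300 = -0.0389 → -0.04
e^(−rT) = e^(−0.028·1) = 0.9724
P = 365·0.9724·N(0.04) − 370·N(-0.29) = 365·0.9724·0.5160 − 370·0.3859 = 183.1418 − 142.7830 = 40.3588

$40.36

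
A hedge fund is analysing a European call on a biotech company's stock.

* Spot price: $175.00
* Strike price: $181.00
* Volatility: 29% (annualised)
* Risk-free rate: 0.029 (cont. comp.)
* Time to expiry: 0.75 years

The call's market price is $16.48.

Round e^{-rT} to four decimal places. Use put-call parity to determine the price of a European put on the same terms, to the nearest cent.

exp(−rT) = exp(−0.029·0.75) = 0.9785
Put-call parity: C − P = S − K·e^(−rT) = 175 − 181·0.9785 = 175 − 177.1085 = -2.1085
P = C − (C − P) = 16.48 − (-2.1085) = 18.5885

$18.59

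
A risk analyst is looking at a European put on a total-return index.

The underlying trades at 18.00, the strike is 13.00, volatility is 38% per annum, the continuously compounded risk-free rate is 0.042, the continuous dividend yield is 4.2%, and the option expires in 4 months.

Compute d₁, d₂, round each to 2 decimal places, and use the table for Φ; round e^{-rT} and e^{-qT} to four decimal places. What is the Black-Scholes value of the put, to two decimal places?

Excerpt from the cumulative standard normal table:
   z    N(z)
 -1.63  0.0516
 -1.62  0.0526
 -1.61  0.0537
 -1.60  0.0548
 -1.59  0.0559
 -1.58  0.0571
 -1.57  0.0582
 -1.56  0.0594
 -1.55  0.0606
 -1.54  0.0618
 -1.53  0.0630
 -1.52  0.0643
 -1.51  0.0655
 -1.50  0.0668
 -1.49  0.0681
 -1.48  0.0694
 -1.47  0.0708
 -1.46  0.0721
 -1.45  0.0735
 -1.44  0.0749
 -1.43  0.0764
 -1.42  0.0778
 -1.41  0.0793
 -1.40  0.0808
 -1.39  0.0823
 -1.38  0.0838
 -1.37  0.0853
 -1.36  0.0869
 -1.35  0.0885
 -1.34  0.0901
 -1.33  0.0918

σ√T = 0.38 × 0.5774 = 0.2194
d₁ = [ln(18/13) + (0.042 − 0.042 + 0.38²/2)·0.3333] / 0.2194 = [0.3254 + 0.0241] / 0.2194 = 1.5930 ≈ 1.59
d₂ = d₁ − σ√T = 1.5930 − 0.2194 = 1.3736 ≈ 1.37
e^(−qT) = e^(−0.042·0.3333) = 0.9861;  e^(−rT) = e^(−0.042·0.3333) = 0.9861
N(−d₂) = N(-1.37) = 0.0853;  N(−d₁) = N(-1.59) = 0.0559
P = 13·0.9861·0.0853 − 18·0.9861·0.0559 = 1.0935 − 0.9922 = 0.1013

0.10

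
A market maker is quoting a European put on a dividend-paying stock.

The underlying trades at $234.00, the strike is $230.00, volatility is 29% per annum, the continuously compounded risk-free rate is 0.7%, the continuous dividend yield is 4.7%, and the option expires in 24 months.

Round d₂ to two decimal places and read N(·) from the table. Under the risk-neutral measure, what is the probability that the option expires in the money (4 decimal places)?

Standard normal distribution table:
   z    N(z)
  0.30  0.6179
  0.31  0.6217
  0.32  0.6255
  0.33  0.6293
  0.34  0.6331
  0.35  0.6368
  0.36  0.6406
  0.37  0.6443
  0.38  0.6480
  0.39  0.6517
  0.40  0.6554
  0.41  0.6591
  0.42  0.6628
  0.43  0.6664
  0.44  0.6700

σ√T = 0.29·√2 = 0.4101
ln(S/K) + (r − q + σ²/2)T = ln(234/230) + (0.007 − 0.047 + 0.29²/2)·2 = 0.0172 + 0.0041 = 0.0213
d₁ = 0.0213 / 0.4101 = 0.0520 ≈ 0.05
d₂ = d₁ − σ√T = 0.0520 − 0.4101 = -0.3581 ≈ -0.36
Risk-neutral Pr[S_T < K] = N(−d₂) = N(0.36) = 0.6406

0.6406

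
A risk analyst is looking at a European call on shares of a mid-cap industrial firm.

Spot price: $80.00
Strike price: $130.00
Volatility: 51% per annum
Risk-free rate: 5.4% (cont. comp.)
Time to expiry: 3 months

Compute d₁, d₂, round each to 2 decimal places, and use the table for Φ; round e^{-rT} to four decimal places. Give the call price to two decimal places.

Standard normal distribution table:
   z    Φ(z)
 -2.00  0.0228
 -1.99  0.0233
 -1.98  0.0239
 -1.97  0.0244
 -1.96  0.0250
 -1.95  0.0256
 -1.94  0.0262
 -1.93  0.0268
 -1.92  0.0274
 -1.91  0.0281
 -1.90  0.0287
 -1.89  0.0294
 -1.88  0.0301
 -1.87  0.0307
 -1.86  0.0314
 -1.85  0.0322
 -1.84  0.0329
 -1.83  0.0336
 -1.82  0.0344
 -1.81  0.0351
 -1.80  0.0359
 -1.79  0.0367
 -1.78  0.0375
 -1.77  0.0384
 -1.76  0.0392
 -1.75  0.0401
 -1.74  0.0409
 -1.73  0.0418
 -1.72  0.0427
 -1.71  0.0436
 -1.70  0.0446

σ√T = 0.51·√0.25 = 0.2550
d₁ = [ln(80/130) + (0.054 + ½·0.51²)·0.25] / (σ√T) = (-0.4855 + 0.0460) / 0.2550 = -1.7235 → -1.72
d₂ = -1.7235 − 0.2550 = -1.9785 → -1.98
exp(−rT) = exp(−0.054·0.25) = 0.9866
N(d₁) = N(-1.72) = 0.0427;  N(d₂) = N(-1.98) = 0.0239
C = 80·0.0427 − 130·0.9866·0.0239 = 3.4160 − 3.0654 = 0.3506

$0.35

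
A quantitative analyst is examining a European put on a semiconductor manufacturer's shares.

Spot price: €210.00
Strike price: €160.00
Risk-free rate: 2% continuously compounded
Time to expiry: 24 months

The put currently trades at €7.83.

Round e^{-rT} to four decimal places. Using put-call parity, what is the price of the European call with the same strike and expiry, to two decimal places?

€64.10

exp(−rT) = exp(−0.02·2) = 0.9608
Put-call parity: C − P = S − K·e^(−rT) = 210 − 160·0.9608 = 210 − 153.7280 = 56.2720
C = P + (C − P) = 7.83 + (56.2720) = 64.1020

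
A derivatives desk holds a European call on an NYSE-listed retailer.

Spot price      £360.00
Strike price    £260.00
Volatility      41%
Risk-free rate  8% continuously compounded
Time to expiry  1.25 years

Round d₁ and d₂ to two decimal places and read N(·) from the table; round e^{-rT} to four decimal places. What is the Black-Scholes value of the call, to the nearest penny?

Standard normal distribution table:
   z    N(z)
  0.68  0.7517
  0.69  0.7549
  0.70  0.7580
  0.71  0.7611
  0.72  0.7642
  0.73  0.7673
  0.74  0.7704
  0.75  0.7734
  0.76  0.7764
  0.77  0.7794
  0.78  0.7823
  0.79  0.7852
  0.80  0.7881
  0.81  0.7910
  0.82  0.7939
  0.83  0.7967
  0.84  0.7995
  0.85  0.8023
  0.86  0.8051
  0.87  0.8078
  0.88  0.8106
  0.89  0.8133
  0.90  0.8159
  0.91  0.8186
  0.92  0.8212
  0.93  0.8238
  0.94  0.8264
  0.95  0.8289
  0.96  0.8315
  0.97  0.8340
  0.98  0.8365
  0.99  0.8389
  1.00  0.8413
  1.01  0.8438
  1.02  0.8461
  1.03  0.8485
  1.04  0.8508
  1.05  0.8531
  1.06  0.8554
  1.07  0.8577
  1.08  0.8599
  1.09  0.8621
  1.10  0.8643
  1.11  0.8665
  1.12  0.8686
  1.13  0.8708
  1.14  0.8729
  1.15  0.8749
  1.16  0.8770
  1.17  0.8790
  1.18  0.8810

T = 1.25;  σ√T = 0.4584
d₁ = [ln(360/260) + (0.08 + 0.41²/2)·1.25] / 0.4584 = [0.3254 + 0.2051] / 0.4584 = 1.1573 ⇒ 1.16
d₂ = d₁ − σ√T = 1.1573 − 0.4584 = 0.6989 ⇒ 0.70
exp(−rT) = exp(−0.08·1.25) = 0.9048
N(d₁) = N(1.16) = 0.8770;  N(d₂) = N(0.70) = 0.7580
C = 360·0.8770 − 260·0.9048·0.7580 = 315.7200 − 178.3180 = 137.4020

£137.40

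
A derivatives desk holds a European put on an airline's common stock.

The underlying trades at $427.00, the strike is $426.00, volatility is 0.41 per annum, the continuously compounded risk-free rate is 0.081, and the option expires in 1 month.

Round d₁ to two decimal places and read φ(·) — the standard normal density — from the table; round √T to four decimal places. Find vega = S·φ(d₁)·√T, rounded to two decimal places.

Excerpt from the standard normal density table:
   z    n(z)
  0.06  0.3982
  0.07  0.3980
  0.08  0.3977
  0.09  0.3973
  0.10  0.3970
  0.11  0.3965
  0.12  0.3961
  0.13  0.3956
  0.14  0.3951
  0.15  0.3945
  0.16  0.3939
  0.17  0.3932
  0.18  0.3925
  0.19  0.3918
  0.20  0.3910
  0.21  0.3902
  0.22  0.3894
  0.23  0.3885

48.71

T = 0.08333;  σ√T = 0.1184
d₁ = [ln(427/426) + (0.081 + 0.41²/2)·0.08333] / 0.1184 = [0.0023 + 0.0138] / 0.1184 = 0.1360 → 0.14
√T = √0.08333 = 0.2887
φ(d₁) = φ(0.14) = 0.3951
vega = S·φ(d₁)·√T = 427·0.3951·0.2887 = 48.7059
(The call has the same vega.)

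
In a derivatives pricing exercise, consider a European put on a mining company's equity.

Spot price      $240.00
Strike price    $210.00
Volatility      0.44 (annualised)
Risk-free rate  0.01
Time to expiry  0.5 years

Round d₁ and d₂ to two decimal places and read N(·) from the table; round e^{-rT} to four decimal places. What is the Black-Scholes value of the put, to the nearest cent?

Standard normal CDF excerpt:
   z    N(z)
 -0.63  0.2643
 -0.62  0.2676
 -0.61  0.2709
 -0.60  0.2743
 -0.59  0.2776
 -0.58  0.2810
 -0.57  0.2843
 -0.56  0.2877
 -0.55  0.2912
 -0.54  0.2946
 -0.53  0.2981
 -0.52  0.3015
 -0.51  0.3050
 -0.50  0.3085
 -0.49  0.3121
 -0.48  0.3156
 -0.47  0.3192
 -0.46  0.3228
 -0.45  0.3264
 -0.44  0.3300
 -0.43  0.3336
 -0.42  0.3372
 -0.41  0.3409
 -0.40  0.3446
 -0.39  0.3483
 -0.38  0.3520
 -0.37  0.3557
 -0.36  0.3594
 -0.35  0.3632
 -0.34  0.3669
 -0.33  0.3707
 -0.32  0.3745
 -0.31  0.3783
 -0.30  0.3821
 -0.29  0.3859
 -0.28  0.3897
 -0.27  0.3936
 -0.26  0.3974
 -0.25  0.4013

T = 0.5;  σ√T = 0.3111
ln(S/K) + (r + σ²/2)T = ln(240/210) + (0.01 + 0.44²/2)·0.5 = 0.1335 + 0.0534 = 0.1869
d₁ = 0.1869 / 0.3111 = 0.6008 which rounds to 0.60
d₂ = d₁ − σ√T = 0.6008 − 0.3111 = 0.2897 which rounds to 0.29
e^(−rT) = e^(−0.01·0.5) = 0.9950
P = 210·0.9950·N(-0.29) − 240·N(-0.60) = 210·0.9950·0.3859 − 240·0.2743 = 80.6338 − 65.8320 = 14.8018

$14.80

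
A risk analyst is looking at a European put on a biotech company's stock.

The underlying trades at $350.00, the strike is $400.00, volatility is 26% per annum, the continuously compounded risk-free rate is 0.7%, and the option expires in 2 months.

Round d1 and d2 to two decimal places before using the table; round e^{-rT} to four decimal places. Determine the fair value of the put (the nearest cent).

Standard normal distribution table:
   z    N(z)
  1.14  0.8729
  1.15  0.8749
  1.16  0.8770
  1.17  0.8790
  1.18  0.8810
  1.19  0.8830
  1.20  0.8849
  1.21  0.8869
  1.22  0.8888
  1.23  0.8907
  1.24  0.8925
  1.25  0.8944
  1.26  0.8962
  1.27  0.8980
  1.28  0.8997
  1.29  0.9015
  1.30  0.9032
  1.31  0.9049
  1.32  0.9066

$51.80

σ√T = 0.26·√0.1667 = 0.1061
d₁ = [ln(350/400) + (0.007 + 0.26²/2)·0.1667] / 0.1061 = [-0.1335 + 0.0068] / 0.1061 = -1.1940 ⇒ -1.19
d₂ = d₁ − σ√T = -1.1940 − 0.1061 = -1.3001 ⇒ -1.30
exp(−rT) = exp(−0.007·0.1667) = 0.9988
N(−d₂) = N(1.30) = 0.9032;  N(−d₁) = N(1.19) = 0.8830
P = 400·0.9988·0.9032 − 350·0.8830 = 360.8465 − 309.0500 = 51.7965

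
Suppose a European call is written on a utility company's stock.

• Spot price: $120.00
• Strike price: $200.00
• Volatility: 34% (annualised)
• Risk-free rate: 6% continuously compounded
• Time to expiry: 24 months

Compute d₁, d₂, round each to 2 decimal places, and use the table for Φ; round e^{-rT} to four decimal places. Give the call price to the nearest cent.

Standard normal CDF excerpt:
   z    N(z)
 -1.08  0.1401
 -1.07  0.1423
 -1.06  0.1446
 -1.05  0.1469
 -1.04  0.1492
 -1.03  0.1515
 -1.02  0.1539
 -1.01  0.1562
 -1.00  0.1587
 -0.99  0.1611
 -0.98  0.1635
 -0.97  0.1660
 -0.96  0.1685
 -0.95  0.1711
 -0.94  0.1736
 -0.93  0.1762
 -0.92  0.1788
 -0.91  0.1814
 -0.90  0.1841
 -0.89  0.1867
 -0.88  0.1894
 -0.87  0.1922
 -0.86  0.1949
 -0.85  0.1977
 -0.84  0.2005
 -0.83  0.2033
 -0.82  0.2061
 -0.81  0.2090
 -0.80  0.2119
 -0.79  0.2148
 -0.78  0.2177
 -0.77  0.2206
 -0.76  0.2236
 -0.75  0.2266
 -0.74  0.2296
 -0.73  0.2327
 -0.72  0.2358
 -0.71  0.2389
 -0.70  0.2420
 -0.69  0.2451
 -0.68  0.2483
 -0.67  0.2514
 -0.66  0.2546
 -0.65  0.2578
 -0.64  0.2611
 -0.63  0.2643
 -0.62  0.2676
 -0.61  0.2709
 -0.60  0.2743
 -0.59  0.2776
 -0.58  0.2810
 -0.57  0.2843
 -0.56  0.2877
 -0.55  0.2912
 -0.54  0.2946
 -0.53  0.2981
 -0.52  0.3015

T = 2;  σ√T = 0.4808
d₁ = [ln(120/200) + (0.06 + ½·0.34²)·2] / (σ√T) = (-0.5108 + 0.2356) / 0.4808 = -0.5724 ≈ -0.57
d₂ = -0.5724 − 0.4808 = -1.0532 ≈ -1.05
exp(−rT) = exp(−0.06·2) = 0.8869
C = 120·N(-0.57) − 200·0.8869·N(-1.05) = 120·0.2843 − 200·0.8869·0.1469 = 34.1160 − 26.0571 = 8.0589

$8.06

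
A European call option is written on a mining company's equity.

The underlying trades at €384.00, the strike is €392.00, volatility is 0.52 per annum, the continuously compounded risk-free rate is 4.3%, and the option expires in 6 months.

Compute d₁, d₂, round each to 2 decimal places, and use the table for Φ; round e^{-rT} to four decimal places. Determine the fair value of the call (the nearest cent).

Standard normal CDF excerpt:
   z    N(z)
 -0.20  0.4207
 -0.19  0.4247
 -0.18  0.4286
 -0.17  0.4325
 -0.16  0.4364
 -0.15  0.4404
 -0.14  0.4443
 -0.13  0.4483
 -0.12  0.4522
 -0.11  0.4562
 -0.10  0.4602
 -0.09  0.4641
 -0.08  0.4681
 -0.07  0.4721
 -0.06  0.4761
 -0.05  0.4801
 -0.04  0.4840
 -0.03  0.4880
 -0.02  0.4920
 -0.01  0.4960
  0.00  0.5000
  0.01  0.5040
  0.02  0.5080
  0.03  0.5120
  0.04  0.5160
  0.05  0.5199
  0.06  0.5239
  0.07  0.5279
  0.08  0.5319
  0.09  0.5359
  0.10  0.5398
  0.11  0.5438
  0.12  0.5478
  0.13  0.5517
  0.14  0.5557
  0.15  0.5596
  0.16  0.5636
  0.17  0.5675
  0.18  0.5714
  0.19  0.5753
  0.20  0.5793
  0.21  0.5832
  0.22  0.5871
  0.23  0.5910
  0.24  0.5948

€56.48

σ√T = 0.52·√0.5 = 0.3677
d₁ = [ln(384/392) + (0.043 + 0.52²/2)·0.5] / 0.3677 = [-0.0206 + 0.0891] / 0.3677 = 0.1862 ⇒ 0.19
d₂ = d₁ − σ√T = 0.1862 − 0.3677 = -0.1815 ⇒ -0.18
e^(−rT) = e^(−0.043·0.5) = 0.9787
N(d₁) = N(0.19) = 0.5753;  N(d₂) = N(-0.18) = 0.4286
C = 384·0.5753 − 392·0.9787·0.4286 = 220.9152 − 164.4326 = 56.4826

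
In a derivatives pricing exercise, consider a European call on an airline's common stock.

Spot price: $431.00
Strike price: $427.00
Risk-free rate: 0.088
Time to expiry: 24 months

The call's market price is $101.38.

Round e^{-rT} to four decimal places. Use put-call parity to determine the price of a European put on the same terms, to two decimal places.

exp(−rT) = exp(−0.088·2) = 0.8386
Put-call parity: C − P = S − K·e^(−rT) = 431 − 427·0.8386 = 431 − 358.0822 = 72.9178
P = C − (C − P) = 101.38 − (72.9178) = 28.4622

$28.46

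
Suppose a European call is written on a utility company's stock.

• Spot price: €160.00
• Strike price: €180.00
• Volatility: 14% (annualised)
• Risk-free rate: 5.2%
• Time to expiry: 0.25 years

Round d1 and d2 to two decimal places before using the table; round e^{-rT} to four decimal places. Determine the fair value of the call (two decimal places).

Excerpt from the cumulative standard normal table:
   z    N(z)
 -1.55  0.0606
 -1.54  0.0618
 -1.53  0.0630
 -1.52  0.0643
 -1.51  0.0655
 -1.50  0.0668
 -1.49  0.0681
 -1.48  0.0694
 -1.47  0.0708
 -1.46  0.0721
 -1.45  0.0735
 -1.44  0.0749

€0.34

T = 0.25;  σ√T = 0.0700
d₁ = [ln(160/180) + (0.052 + ½·0.14²)·0.25] / (σ√T) = (-0.1178 + 0.0155) / 0.0700 = -1.4619 which rounds to -1.46
d₂ = -1.4619 − 0.0700 = -1.5319 which rounds to -1.53
e^(−rT) = e^(−0.052·0.25) = 0.9871
N(d₁) = N(-1.46) = 0.0721;  N(d₂) = N(-1.53) = 0.0630
C = 160·0.0721 − 180·0.9871·0.0630 = 11.5360 − 11.1937 = 0.3423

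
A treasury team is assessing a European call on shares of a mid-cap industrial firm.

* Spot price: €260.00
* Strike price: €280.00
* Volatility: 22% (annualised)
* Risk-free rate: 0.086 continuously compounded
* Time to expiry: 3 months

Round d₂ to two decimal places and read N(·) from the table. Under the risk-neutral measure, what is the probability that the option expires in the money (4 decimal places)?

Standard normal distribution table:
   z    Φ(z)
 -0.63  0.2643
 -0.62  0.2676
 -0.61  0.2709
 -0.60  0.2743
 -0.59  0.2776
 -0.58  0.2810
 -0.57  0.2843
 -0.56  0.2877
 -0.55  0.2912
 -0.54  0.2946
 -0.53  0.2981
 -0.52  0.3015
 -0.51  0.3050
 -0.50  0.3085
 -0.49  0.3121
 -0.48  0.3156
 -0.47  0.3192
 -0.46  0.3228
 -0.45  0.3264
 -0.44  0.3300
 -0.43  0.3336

0.2981

σ√T = 0.22 × 0.5000 = 0.1100
d₁ = [ln(260/280) + (0.086 + 0.22²/2)·0.25] / 0.1100 = [-0.0741 + 0.0275] / 0.1100 = -0.4233 → -0.42
d₂ = d₁ − σ√T = -0.4233 − 0.1100 = -0.5333 → -0.53
Risk-neutral Pr[S_T > K] = N(d₂) = N(-0.53) = 0.2981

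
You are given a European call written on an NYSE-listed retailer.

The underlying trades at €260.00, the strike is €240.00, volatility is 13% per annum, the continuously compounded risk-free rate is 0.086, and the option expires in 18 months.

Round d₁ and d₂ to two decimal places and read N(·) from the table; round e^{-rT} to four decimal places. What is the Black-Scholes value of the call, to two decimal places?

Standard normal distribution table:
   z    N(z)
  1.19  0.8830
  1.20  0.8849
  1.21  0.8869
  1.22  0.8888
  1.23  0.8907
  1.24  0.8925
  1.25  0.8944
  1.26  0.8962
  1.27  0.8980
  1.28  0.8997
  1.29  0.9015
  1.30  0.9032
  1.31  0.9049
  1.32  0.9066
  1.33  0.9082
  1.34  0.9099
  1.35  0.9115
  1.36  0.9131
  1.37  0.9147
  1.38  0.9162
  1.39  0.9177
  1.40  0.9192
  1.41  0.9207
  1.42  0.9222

€50.70

T = 1.5;  σ√T = 0.1592
d₁ = [ln(260/240) + (0.086 + 0.13²/2)·1.5] / 0.1592 = [0.0800 + 0.1417] / 0.1592 = 1.3926 ≈ 1.39
d₂ = d₁ − σ√T = 1.3926 − 0.1592 = 1.2333 ≈ 1.23
exp(−rT) = exp(−0.086·1.5) = 0.8790
N(d₁) = N(1.39) = 0.9177;  N(d₂) = N(1.23) = 0.8907
C = 260·0.9177 − 240·0.8790·0.8907 = 238.6020 − 187.9021 = 50.6999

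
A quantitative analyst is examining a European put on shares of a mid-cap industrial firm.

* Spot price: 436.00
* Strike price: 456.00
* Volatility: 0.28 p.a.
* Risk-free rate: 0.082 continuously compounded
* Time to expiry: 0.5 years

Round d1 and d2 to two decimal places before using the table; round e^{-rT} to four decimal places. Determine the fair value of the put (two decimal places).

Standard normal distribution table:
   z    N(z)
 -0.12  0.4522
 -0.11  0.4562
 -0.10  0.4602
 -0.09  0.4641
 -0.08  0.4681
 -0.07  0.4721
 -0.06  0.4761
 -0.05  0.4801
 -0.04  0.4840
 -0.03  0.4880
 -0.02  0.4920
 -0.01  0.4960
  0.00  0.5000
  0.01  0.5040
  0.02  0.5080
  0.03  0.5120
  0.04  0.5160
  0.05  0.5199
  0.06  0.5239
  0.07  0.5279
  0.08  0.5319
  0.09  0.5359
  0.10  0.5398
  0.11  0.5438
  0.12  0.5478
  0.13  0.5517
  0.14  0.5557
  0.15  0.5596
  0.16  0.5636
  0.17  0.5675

σ√T = 0.28 × 0.7071 = 0.1980
d₁ = [ln(436/456) + (0.082 + ½·0.28²)·0.5] / (σ√T) = (-0.0449 + 0.0606) / 0.1980 = 0.0795 ≈ 0.08
d₂ = 0.0795 − 0.1980 = -0.1184 ≈ -0.12
e^(−rT) = e^(−0.082·0.5) = 0.9598
P = 456·0.9598·N(0.12) − 436·N(-0.08) = 456·0.9598·0.5478 − 436·0.4681 = 239.7550 − 204.0916 = 35.6634

35.66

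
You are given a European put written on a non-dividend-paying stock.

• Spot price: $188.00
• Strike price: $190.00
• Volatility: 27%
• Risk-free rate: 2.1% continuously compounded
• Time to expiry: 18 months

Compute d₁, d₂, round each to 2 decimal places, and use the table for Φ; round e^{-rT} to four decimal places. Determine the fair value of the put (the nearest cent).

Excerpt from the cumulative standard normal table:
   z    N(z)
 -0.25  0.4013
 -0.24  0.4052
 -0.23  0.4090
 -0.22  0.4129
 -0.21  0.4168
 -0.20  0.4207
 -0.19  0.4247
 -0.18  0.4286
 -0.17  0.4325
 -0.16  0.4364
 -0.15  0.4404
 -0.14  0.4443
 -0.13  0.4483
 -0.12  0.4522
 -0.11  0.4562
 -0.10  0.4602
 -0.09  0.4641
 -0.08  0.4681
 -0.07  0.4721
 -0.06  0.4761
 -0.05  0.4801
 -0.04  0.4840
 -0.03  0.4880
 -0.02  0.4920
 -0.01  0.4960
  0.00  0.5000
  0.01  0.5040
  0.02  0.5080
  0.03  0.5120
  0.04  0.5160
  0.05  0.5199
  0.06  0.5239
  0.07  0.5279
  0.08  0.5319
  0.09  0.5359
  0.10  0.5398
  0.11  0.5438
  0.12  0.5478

$22.49

σ√T = 0.27·√1.5 = 0.3307
ln(S/K) + (r + σ²/2)T = ln(188/190) + (0.021 + 0.27²/2)·1.5 = -0.0106 + 0.0862 = 0.0756
d₁ = 0.0756 / 0.3307 = 0.2286 which rounds to 0.23
d₂ = d₁ − σ√T = 0.2286 − 0.3307 = -0.1021 which rounds to -0.10
exp(−rT) = exp(−0.021·1.5) = 0.9690
N(−d₂) = N(0.10) = 0.5398;  N(−d₁) = N(-0.23) = 0.4090
P = 190·0.9690·0.5398 − 188·0.4090 = 99.3826 − 76.8920 = 22.4906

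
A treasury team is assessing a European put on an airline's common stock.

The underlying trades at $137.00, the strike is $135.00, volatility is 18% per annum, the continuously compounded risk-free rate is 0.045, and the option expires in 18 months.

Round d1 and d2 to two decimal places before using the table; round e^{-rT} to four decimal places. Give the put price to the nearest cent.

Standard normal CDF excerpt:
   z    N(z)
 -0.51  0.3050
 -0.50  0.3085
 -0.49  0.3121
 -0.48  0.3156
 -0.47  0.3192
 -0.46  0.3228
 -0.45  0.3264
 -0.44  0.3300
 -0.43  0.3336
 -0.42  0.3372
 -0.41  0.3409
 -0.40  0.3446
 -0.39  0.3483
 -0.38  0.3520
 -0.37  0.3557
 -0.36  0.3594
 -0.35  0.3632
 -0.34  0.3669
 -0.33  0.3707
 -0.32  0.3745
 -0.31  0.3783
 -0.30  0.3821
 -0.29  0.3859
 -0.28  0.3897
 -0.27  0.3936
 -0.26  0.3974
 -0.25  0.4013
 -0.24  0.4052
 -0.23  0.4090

$6.91

σ√T = 0.18 × 1.2247 = 0.2205
d₁ = [ln(137/135) + (0.045 + ½·0.18²)·1.5] / (σ√T) = (0.0147 + 0.0918) / 0.2205 = 0.4831 ≈ 0.48
d₂ = 0.4831 − 0.2205 = 0.2627 ≈ 0.26
e^(−rT) = e^(−0.045·1.5) = 0.9347
P = 135·0.9347·N(-0.26) − 137·N(-0.48) = 135·0.9347·0.3974 − 137·0.3156 = 50.1457 − 43.2372 = 6.9085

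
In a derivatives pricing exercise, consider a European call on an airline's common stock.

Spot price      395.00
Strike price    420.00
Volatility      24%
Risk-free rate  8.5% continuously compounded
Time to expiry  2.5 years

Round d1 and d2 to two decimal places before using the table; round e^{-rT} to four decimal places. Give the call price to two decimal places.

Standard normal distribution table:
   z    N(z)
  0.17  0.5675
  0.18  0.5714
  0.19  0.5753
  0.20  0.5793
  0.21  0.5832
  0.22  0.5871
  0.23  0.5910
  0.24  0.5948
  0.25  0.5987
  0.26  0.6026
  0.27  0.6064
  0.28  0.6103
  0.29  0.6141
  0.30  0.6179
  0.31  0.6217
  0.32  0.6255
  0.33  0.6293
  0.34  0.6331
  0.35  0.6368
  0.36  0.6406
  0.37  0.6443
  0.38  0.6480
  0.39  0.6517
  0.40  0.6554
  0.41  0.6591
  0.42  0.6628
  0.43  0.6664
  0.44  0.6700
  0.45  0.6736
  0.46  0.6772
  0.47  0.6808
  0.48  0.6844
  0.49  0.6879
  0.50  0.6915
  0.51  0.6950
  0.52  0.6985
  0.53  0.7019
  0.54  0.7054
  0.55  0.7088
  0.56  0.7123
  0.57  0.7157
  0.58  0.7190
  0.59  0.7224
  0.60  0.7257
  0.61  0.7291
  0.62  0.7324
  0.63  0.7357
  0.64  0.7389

T = 2.5;  σ√T = 0.3795
d₁ = [ln(395/420) + (0.085 + 0.24²/2)·2.5] / 0.3795 = [-0.0614 + 0.2845] / 0.3795 = 0.5880 → 0.59
d₂ = d₁ − σ√T = 0.5880 − 0.3795 = 0.2085 → 0.21
exp(−rT) = exp(−0.085·2.5) = 0.8086
C = 395·N(0.59) − 420·0.8086·N(0.21) = 395·0.7224 − 420·0.8086·0.5832 = 285.3480 − 198.0617 = 87.2863

87.29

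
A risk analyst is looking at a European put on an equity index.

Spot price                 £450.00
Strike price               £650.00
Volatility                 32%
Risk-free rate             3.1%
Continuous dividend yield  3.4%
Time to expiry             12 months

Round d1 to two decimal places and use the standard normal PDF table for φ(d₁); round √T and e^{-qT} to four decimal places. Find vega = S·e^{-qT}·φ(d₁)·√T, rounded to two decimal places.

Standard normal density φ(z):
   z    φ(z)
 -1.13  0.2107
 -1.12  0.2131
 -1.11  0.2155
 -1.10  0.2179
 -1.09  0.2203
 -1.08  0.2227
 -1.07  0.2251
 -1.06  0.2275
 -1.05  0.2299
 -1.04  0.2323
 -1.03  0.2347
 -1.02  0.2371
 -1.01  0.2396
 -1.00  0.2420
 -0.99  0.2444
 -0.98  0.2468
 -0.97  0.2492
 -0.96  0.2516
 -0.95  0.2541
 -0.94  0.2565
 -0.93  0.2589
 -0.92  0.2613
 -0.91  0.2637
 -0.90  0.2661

105.26

σ√T = 0.32 × 1.0000 = 0.3200
d₁ = [ln(450/650) + (0.031 − 0.034 + 0.32²/2)·1] / 0.3200 = [-0.3677 + 0.0482] / 0.3200 = -0.9985 ⇒ -1.00
√T = √1 = 1.0000
φ(d₁) = φ(-1.00) = 0.2420
exp(−qT) = exp(−0.034·1) = 0.9666
vega = S·exp(−qT)·φ(d₁)·√T = 450·0.9666·0.2420·1.0000 = 105.2627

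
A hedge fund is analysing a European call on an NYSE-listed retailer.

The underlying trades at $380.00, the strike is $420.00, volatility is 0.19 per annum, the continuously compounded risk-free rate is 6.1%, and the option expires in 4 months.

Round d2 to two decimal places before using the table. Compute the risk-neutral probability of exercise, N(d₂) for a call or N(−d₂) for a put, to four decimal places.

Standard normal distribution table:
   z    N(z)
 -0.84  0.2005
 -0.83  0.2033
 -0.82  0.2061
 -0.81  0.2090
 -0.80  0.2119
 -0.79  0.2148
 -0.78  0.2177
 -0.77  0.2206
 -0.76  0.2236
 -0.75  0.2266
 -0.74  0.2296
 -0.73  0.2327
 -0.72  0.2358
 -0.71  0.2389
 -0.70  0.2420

σ√T = 0.19·√0.3333 = 0.1097
ln(S/K) + (r + σ²/2)T = ln(380/420) + (0.061 + 0.19²/2)·0.3333 = -0.1001 + 0.0263 = -0.0737
d₁ = -0.0737 / 0.1097 = -0.6722 ⇒ -0.67
d₂ = d₁ − σ√T = -0.6722 − 0.1097 = -0.7819 ⇒ -0.78
Risk-neutral Pr[S_T > K] = N(d₂) = N(-0.78) = 0.2177

0.2177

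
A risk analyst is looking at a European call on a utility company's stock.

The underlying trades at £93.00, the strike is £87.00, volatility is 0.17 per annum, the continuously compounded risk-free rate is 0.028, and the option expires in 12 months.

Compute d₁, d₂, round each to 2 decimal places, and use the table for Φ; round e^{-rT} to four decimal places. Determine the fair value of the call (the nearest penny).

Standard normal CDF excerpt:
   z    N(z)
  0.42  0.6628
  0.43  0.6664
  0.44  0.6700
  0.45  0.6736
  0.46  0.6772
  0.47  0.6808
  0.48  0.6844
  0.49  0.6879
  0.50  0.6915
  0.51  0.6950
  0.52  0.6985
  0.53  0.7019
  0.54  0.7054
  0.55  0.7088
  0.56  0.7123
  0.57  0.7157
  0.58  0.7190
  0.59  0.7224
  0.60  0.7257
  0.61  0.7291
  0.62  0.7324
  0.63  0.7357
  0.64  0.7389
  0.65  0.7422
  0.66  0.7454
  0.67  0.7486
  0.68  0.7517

T = 1;  σ√T = 0.1700
d₁ = [ln(93/87) + (0.028 + 0.17²/2)·1] / 0.1700 = [0.0667 + 0.0425] / 0.1700 = 0.6420 ⇒ 0.64
d₂ = d₁ − σ√T = 0.6420 − 0.1700 = 0.4720 ⇒ 0.47
exp(−rT) = exp(−0.028·1) = 0.9724
C = 93·N(0.64) − 87·0.9724·N(0.47) = 93·0.7389 − 87·0.9724·0.6808 = 68.7177 − 57.5949 = 11.1228

£11.12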